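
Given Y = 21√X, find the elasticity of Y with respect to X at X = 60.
Elasticity = 1/2

Elasticity = (dY/dX) · (X/Y)

dY/dX = 21/(2·√X)
At X = 60: dY/dX = 7·√15/20, Y = 42·√15

Elasticity = (7·√15/20) · (60 / (42·√15)) = 1/2

Interpretation: for a small percentage change in X, the percentage change in Y is approximately 0.50 times as large.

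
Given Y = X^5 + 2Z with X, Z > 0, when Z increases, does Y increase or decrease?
Y increases

Taking the partial derivative:
∂Y/∂Z = 2

∂Y/∂Z = 2 > 0 (assuming positive values)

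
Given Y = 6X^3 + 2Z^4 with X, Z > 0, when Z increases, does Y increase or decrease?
Y increases

Taking the partial derivative:
∂Y/∂Z = 8Z^3

∂Y/∂Z = 8Z^3 > 0 (assuming positive values)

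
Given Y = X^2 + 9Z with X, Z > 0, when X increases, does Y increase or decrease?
Y increases

Taking the partial derivative:
∂Y/∂X = 2X

∂Y/∂X = 2X > 0 (assuming positive values)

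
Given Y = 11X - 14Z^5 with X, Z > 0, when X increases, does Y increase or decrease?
Y increases

Taking the partial derivative:
∂Y/∂X = 11

∂Y/∂X = 11 > 0 (assuming positive values)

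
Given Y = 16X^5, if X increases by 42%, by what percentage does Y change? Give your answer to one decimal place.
477.4%

For Y = 16X^5:
If X → X(1 + 0.42)
Then Y → Y · (1 + 0.42)^5
     ≈ Y · 5.7735

Percentage change = ((1 + 0.42)^5 − 1) × 100% ≈ 477.4%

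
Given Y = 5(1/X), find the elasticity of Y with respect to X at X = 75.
Elasticity = -1

Elasticity = (dY/dX) · (X/Y)

dY/dX = -5/X²
At X = 75: dY/dX = -1/1125, Y = 1/15

Elasticity = (-1/1125) · (75 / (1/15)) = -1

Interpretation: for a small percentage change in X, the percentage change in Y is approximately -1.00 times as large.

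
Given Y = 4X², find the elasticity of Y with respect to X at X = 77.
Elasticity = 2

Elasticity = (dY/dX) · (X/Y)

dY/dX = 8·X
At X = 77: dY/dX = 616, Y = 23716

Elasticity = 616 · (77 / 23716) = 2

Interpretation: for a small percentage change in X, the percentage change in Y is approximately 2.00 times as large.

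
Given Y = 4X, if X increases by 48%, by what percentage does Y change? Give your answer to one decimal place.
48.0%

For Y = 4X:
If X → X(1 + 0.48)
Then Y → Y · (1 + 0.48)^1
     = Y · 1.4800

Percentage change = ((1 + 0.48)^1 − 1) × 100% = 48.0%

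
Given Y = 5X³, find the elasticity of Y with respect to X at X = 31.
Elasticity = 3

Elasticity = (dY/dX) · (X/Y)

dY/dX = 15·X²
At X = 31: dY/dX = 14415, Y = 148955

Elasticity = 14415 · (31 / 148955) = 3

Interpretation: for a small percentage change in X, the percentage change in Y is approximately 3.00 times as large.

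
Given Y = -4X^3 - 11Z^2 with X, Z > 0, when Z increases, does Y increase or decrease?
Y decreases

Taking the partial derivative:
∂Y/∂Z = -22Z

∂Y/∂Z = -22Z < 0 (assuming positive values)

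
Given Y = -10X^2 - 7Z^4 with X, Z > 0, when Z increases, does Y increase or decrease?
Y decreases

Taking the partial derivative:
∂Y/∂Z = -28Z^3

∂Y/∂Z = -28Z^3 < 0 (assuming positive values)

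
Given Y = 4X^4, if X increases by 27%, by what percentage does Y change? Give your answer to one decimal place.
160.1%

For Y = 4X^4:
If X → X(1 + 0.27)
Then Y → Y · (1 + 0.27)^4
     ≈ Y · 2.6014

Percentage change = ((1 + 0.27)^4 − 1) × 100% ≈ 160.1%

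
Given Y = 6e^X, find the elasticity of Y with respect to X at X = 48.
Elasticity = 48

Elasticity = (dY/dX) · (X/Y)

dY/dX = 6·e^X
At X = 48: dY/dX = 6·e^48, Y = 6·e^48

Elasticity = (6·e^48) · (48 / (6·e^48)) = 48

Interpretation: for a small percentage change in X, the percentage change in Y is approximately 48.00 times as large.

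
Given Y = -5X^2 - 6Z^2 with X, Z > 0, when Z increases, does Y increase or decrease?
Y decreases

Taking the partial derivative:
∂Y/∂Z = -12Z

∂Y/∂Z = -12Z < 0 (assuming positive values)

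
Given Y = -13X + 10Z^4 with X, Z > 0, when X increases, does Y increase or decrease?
Y decreases

Taking the partial derivative:
∂Y/∂X = -13

∂Y/∂X = -13 < 0 (assuming positive values)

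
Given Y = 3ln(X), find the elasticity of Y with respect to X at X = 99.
Elasticity = 1/ln(99) ≈ 0.2176

Elasticity = (dY/dX) · (X/Y)

dY/dX = 3/X
At X = 99: dY/dX = 1/33, Y = 3·ln(99)

Elasticity = (1/33) · (99 / (3·ln(99))) = 1/ln(99) ≈ 0.2176

Interpretation: for a small percentage change in X, the percentage change in Y is approximately 0.22 times as large.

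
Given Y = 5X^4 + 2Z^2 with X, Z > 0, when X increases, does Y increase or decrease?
Y increases

Taking the partial derivative:
∂Y/∂X = 20X^3

∂Y/∂X = 20X^3 > 0 (assuming positive values)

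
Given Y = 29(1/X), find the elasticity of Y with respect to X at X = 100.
Elasticity = -1

Elasticity = (dY/dX) · (X/Y)

dY/dX = -29/X²
At X = 100: dY/dX = -29/10000, Y = 29/100

Elasticity = (-29/10000) · (100 / (29/100)) = -1

Interpretation: for a small percentage change in X, the percentage change in Y is approximately -1.00 times as large.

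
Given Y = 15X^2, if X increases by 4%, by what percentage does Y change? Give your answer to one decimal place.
8.2%

For Y = 15X^2:
If X → X(1 + 0.04)
Then Y → Y · (1 + 0.04)^2
     = Y · 1.0816

Percentage change = ((1 + 0.04)^2 − 1) × 100% ≈ 8.2%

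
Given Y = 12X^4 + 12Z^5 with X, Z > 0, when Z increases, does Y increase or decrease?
Y increases

Taking the partial derivative:
∂Y/∂Z = 60Z^4

∂Y/∂Z = 60Z^4 > 0 (assuming positive values)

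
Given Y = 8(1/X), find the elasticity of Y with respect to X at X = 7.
Elasticity = -1

Elasticity = (dY/dX) · (X/Y)

dY/dX = -8/X²
At X = 7: dY/dX = -8/49, Y = 8/7

Elasticity = (-8/49) · (7 / (8/7)) = -1

Interpretation: for a small percentage change in X, the percentage change in Y is approximately -1.00 times as large.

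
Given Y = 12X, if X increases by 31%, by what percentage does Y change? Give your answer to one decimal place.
31.0%

For Y = 12X:
If X → X(1 + 0.31)
Then Y → Y · (1 + 0.31)^1
     = Y · 1.3100

Percentage change = ((1 + 0.31)^1 − 1) × 100% = 31.0%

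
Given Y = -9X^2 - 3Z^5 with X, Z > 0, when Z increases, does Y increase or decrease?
Y decreases

Taking the partial derivative:
∂Y/∂Z = -15Z^4

∂Y/∂Z = -15Z^4 < 0 (assuming positive values)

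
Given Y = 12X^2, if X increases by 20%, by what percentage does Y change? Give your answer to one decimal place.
44.0%

For Y = 12X^2:
If X → X(1 + 0.2)
Then Y → Y · (1 + 0.2)^2
     = Y · 1.4400

Percentage change = ((1 + 0.2)^2 − 1) × 100% = 44.0%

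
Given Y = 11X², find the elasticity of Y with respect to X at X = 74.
Elasticity = 2

Elasticity = (dY/dX) · (X/Y)

dY/dX = 22·X
At X = 74: dY/dX = 1628, Y = 60236

Elasticity = 1628 · (74 / 60236) = 2

Interpretation: for a small percentage change in X, the percentage change in Y is approximately 2.00 times as large.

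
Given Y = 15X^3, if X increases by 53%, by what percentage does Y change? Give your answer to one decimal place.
258.2%

For Y = 15X^3:
If X → X(1 + 0.53)
Then Y → Y · (1 + 0.53)^3
     ≈ Y · 3.5816

Percentage change = ((1 + 0.53)^3 − 1) × 100% ≈ 258.2%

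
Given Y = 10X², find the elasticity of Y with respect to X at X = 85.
Elasticity = 2

Elasticity = (dY/dX) · (X/Y)

dY/dX = 20·X
At X = 85: dY/dX = 1700, Y = 72250

Elasticity = 1700 · (85 / 72250) = 2

Interpretation: for a small percentage change in X, the percentage change in Y is approximately 2.00 times as large.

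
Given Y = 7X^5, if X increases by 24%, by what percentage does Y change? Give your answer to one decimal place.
193.2%

For Y = 7X^5:
If X → X(1 + 0.24)
Then Y → Y · (1 + 0.24)^5
     ≈ Y · 2.9316

Percentage change = ((1 + 0.24)^5 − 1) × 100% ≈ 193.2%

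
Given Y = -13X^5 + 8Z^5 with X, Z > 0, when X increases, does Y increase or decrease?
Y decreases

Taking the partial derivative:
∂Y/∂X = -65X^4

∂Y/∂X = -65X^4 < 0 (assuming positive values)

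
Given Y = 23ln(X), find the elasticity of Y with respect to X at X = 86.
Elasticity = 1/ln(86) ≈ 0.2245

Elasticity = (dY/dX) · (X/Y)

dY/dX = 23/X
At X = 86: dY/dX = 23/86, Y = 23·ln(86)

Elasticity = (23/86) · (86 / (23·ln(86))) = 1/ln(86) ≈ 0.2245

Interpretation: for a small percentage change in X, the percentage change in Y is approximately 0.22 times as large.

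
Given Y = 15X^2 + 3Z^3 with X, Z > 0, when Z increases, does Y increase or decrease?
Y increases

Taking the partial derivative:
∂Y/∂Z = 9Z^2

∂Y/∂Z = 9Z^2 > 0 (assuming positive values)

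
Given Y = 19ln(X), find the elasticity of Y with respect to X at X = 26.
Elasticity = 1/ln(26) ≈ 0.3069

Elasticity = (dY/dX) · (X/Y)

dY/dX = 19/X
At X = 26: dY/dX = 19/26, Y = 19·ln(26)

Elasticity = (19/26) · (26 / (19·ln(26))) = 1/ln(26) ≈ 0.3069

Interpretation: for a small percentage change in X, the percentage change in Y is approximately 0.31 times as large.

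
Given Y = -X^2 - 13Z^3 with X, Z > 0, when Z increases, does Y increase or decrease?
Y decreases

Taking the partial derivative:
∂Y/∂Z = -39Z^2

∂Y/∂Z = -39Z^2 < 0 (assuming positive values)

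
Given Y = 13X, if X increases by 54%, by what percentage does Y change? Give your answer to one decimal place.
54.0%

For Y = 13X:
If X → X(1 + 0.54)
Then Y → Y · (1 + 0.54)^1
     = Y · 1.5400

Percentage change = ((1 + 0.54)^1 − 1) × 100% = 54.0%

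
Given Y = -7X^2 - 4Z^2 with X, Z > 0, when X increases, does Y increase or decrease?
Y decreases

Taking the partial derivative:
∂Y/∂X = -14X

∂Y/∂X = -14X < 0 (assuming positive values)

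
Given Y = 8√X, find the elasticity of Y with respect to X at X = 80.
Elasticity = 1/2

Elasticity = (dY/dX) · (X/Y)

dY/dX = 4/√X
At X = 80: dY/dX = √5/5, Y = 32·√5

Elasticity = (√5/5) · (80 / (32·√5)) = 1/2

Interpretation: for a small percentage change in X, the percentage change in Y is approximately 0.50 times as large.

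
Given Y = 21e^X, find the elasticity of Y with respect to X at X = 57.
Elasticity = 57

Elasticity = (dY/dX) · (X/Y)

dY/dX = 21·e^X
At X = 57: dY/dX = 21·e^57, Y = 21·e^57

Elasticity = (21·e^57) · (57 / (21·e^57)) = 57

Interpretation: for a small percentage change in X, the percentage change in Y is approximately 57.00 times as large.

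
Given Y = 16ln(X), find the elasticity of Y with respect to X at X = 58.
Elasticity = 1/ln(58) ≈ 0.2463

Elasticity = (dY/dX) · (X/Y)

dY/dX = 16/X
At X = 58: dY/dX = 8/29, Y = 16·ln(58)

Elasticity = (8/29) · (58 / (16·ln(58))) = 1/ln(58) ≈ 0.2463

Interpretation: for a small percentage change in X, the percentage change in Y is approximately 0.25 times as large.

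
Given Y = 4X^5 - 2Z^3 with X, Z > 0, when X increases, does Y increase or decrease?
Y increases

Taking the partial derivative:
∂Y/∂X = 20X^4

∂Y/∂X = 20X^4 > 0 (assuming positive values)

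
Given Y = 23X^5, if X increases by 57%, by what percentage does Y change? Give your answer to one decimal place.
853.9%

For Y = 23X^5:
If X → X(1 + 0.57)
Then Y → Y · (1 + 0.57)^5
     ≈ Y · 9.5389

Percentage change = ((1 + 0.57)^5 − 1) × 100% ≈ 853.9%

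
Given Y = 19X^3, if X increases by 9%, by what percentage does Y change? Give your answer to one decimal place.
29.5%

For Y = 19X^3:
If X → X(1 + 0.09)
Then Y → Y · (1 + 0.09)^3
     ≈ Y · 1.2950

Percentage change = ((1 + 0.09)^3 − 1) × 100% ≈ 29.5%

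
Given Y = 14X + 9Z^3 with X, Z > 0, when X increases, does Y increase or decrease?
Y increases

Taking the partial derivative:
∂Y/∂X = 14

∂Y/∂X = 14 > 0 (assuming positive values)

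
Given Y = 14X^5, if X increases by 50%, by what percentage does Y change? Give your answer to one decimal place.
659.4%

For Y = 14X^5:
If X → X(1 + 0.5)
Then Y → Y · (1 + 0.5)^5
     ≈ Y · 7.5938

Percentage change = ((1 + 0.5)^5 − 1) × 100% ≈ 659.4%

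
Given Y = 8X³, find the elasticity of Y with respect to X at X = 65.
Elasticity = 3

Elasticity = (dY/dX) · (X/Y)

dY/dX = 24·X²
At X = 65: dY/dX = 101400, Y = 2197000

Elasticity = 101400 · (65 / 2197000) = 3

Interpretation: for a small percentage change in X, the percentage change in Y is approximately 3.00 times as large.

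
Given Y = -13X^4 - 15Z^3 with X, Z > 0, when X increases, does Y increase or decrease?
Y decreases

Taking the partial derivative:
∂Y/∂X = -52X^3

∂Y/∂X = -52X^3 < 0 (assuming positive values)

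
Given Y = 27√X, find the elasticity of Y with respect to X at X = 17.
Elasticity = 1/2

Elasticity = (dY/dX) · (X/Y)

dY/dX = 27/(2·√X)
At X = 17: dY/dX = 27·√17/34, Y = 27·√17

Elasticity = (27·√17/34) · (17 / (27·√17)) = 1/2

Interpretation: for a small percentage change in X, the percentage change in Y is approximately 0.50 times as large.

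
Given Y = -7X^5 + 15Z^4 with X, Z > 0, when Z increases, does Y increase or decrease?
Y increases

Taking the partial derivative:
∂Y/∂Z = 60Z^3

∂Y/∂Z = 60Z^3 > 0 (assuming positive values)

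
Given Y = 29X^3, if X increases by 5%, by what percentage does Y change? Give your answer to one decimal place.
15.8%

For Y = 29X^3:
If X → X(1 + 0.05)
Then Y → Y · (1 + 0.05)^3
     ≈ Y · 1.1576

Percentage change = ((1 + 0.05)^3 − 1) × 100% ≈ 15.8%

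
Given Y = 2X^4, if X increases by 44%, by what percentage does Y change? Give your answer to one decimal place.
330.0%

For Y = 2X^4:
If X → X(1 + 0.44)
Then Y → Y · (1 + 0.44)^4
     ≈ Y · 4.2998

Percentage change = ((1 + 0.44)^4 − 1) × 100% ≈ 330.0%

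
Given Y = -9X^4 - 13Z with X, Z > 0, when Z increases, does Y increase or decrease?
Y decreases

Taking the partial derivative:
∂Y/∂Z = -13

∂Y/∂Z = -13 < 0 (assuming positive values)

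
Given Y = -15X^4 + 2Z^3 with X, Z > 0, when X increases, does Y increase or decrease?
Y decreases

Taking the partial derivative:
∂Y/∂X = -60X^3

∂Y/∂X = -60X^3 < 0 (assuming positive values)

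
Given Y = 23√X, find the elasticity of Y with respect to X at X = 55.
Elasticity = 1/2

Elasticity = (dY/dX) · (X/Y)

dY/dX = 23/(2·√X)
At X = 55: dY/dX = 23·√55/110, Y = 23·√55

Elasticity = (23·√55/110) · (55 / (23·√55)) = 1/2

Interpretation: for a small percentage change in X, the percentage change in Y is approximately 0.50 times as large.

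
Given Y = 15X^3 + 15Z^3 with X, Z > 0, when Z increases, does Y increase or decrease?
Y increases

Taking the partial derivative:
∂Y/∂Z = 45Z^2

∂Y/∂Z = 45Z^2 > 0 (assuming positive values)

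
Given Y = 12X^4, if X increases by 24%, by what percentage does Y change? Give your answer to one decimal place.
136.4%

For Y = 12X^4:
If X → X(1 + 0.24)
Then Y → Y · (1 + 0.24)^4
     ≈ Y · 2.3642

Percentage change = ((1 + 0.24)^4 − 1) × 100% ≈ 136.4%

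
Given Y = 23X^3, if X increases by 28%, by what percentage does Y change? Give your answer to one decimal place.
109.7%

For Y = 23X^3:
If X → X(1 + 0.28)
Then Y → Y · (1 + 0.28)^3
     ≈ Y · 2.0972

Percentage change = ((1 + 0.28)^3 − 1) × 100% ≈ 109.7%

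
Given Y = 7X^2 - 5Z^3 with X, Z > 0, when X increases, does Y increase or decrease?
Y increases

Taking the partial derivative:
∂Y/∂X = 14X

∂Y/∂X = 14X > 0 (assuming positive values)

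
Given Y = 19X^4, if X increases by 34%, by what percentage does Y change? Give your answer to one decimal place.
222.4%

For Y = 19X^4:
If X → X(1 + 0.34)
Then Y → Y · (1 + 0.34)^4
     ≈ Y · 3.2242

Percentage change = ((1 + 0.34)^4 − 1) × 100% ≈ 222.4%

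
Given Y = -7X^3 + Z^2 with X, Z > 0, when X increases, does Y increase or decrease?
Y decreases

Taking the partial derivative:
∂Y/∂X = -21X^2

∂Y/∂X = -21X^2 < 0 (assuming positive values)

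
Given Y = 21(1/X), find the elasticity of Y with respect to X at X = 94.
Elasticity = -1

Elasticity = (dY/dX) · (X/Y)

dY/dX = -21/X²
At X = 94: dY/dX = -21/8836, Y = 21/94

Elasticity = (-21/8836) · (94 / (21/94)) = -1

Interpretation: for a small percentage change in X, the percentage change in Y is approximately -1.00 times as large.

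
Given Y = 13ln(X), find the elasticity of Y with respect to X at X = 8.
Elasticity = 1/ln(8) ≈ 0.4809

Elasticity = (dY/dX) · (X/Y)

dY/dX = 13/X
At X = 8: dY/dX = 13/8, Y = 13·ln(8)

Elasticity = (13/8) · (8 / (13·ln(8))) = 1/ln(8) ≈ 0.4809

Interpretation: for a small percentage change in X, the percentage change in Y is approximately 0.48 times as large.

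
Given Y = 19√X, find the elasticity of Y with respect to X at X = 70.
Elasticity = 1/2

Elasticity = (dY/dX) · (X/Y)

dY/dX = 19/(2·√X)
At X = 70: dY/dX = 19·√70/140, Y = 19·√70

Elasticity = (19·√70/140) · (70 / (19·√70)) = 1/2

Interpretation: for a small percentage change in X, the percentage change in Y is approximately 0.50 times as large.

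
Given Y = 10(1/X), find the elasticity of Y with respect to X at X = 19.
Elasticity = -1

Elasticity = (dY/dX) · (X/Y)

dY/dX = -10/X²
At X = 19: dY/dX = -10/361, Y = 10/19

Elasticity = (-10/361) · (19 / (10/19)) = -1

Interpretation: for a small percentage change in X, the percentage change in Y is approximately -1.00 times as large.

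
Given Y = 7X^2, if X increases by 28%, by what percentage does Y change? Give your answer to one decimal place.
63.8%

For Y = 7X^2:
If X → X(1 + 0.28)
Then Y → Y · (1 + 0.28)^2
     = Y · 1.6384

Percentage change = ((1 + 0.28)^2 − 1) × 100% ≈ 63.8%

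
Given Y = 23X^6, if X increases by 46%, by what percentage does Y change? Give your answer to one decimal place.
868.5%

For Y = 23X^6:
If X → X(1 + 0.46)
Then Y → Y · (1 + 0.46)^6
     ≈ Y · 9.6854

Percentage change = ((1 + 0.46)^6 − 1) × 100% ≈ 868.5%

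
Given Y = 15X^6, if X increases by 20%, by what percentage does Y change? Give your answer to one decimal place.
198.6%

For Y = 15X^6:
If X → X(1 + 0.2)
Then Y → Y · (1 + 0.2)^6
     ≈ Y · 2.9860

Percentage change = ((1 + 0.2)^6 − 1) × 100% ≈ 198.6%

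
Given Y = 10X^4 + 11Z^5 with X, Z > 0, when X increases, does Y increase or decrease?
Y increases

Taking the partial derivative:
∂Y/∂X = 40X^3

∂Y/∂X = 40X^3 > 0 (assuming positive values)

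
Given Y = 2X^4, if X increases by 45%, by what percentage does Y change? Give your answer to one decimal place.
342.1%

For Y = 2X^4:
If X → X(1 + 0.45)
Then Y → Y · (1 + 0.45)^4
     ≈ Y · 4.4205

Percentage change = ((1 + 0.45)^4 − 1) × 100% ≈ 342.1%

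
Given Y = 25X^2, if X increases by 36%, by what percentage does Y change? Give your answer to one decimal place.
85.0%

For Y = 25X^2:
If X → X(1 + 0.36)
Then Y → Y · (1 + 0.36)^2
     = Y · 1.8496

Percentage change = ((1 + 0.36)^2 − 1) × 100% ≈ 85.0%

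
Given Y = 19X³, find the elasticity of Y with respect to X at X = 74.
Elasticity = 3

Elasticity = (dY/dX) · (X/Y)

dY/dX = 57·X²
At X = 74: dY/dX = 312132, Y = 7699256

Elasticity = 312132 · (74 / 7699256) = 3

Interpretation: for a small percentage change in X, the percentage change in Y is approximately 3.00 times as large.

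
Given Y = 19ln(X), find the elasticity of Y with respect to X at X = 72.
Elasticity = 1/ln(72) ≈ 0.2338

Elasticity = (dY/dX) · (X/Y)

dY/dX = 19/X
At X = 72: dY/dX = 19/72, Y = 19·ln(72)

Elasticity = (19/72) · (72 / (19·ln(72))) = 1/ln(72) ≈ 0.2338

Interpretation: for a small percentage change in X, the percentage change in Y is approximately 0.23 times as large.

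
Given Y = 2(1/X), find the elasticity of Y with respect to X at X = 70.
Elasticity = -1

Elasticity = (dY/dX) · (X/Y)

dY/dX = -2/X²
At X = 70: dY/dX = -1/2450, Y = 1/35

Elasticity = (-1/2450) · (70 / (1/35)) = -1

Interpretation: for a small percentage change in X, the percentage change in Y is approximately -1.00 times as large.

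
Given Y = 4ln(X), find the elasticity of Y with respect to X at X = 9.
Elasticity = 1/ln(9) ≈ 0.4551

Elasticity = (dY/dX) · (X/Y)

dY/dX = 4/X
At X = 9: dY/dX = 4/9, Y = 4·ln(9)

Elasticity = (4/9) · (9 / (4·ln(9))) = 1/ln(9) ≈ 0.4551

Interpretation: for a small percentage change in X, the percentage change in Y is approximately 0.46 times as large.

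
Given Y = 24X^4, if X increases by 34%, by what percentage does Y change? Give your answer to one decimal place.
222.4%

For Y = 24X^4:
If X → X(1 + 0.34)
Then Y → Y · (1 + 0.34)^4
     ≈ Y · 3.2242

Percentage change = ((1 + 0.34)^4 − 1) × 100% ≈ 222.4%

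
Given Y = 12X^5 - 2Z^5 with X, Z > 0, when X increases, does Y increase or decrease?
Y increases

Taking the partial derivative:
∂Y/∂X = 60X^4

∂Y/∂X = 60X^4 > 0 (assuming positive values)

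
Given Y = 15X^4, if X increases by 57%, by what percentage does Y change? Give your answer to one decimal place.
507.6%

For Y = 15X^4:
If X → X(1 + 0.57)
Then Y → Y · (1 + 0.57)^4
     ≈ Y · 6.0757

Percentage change = ((1 + 0.57)^4 − 1) × 100% ≈ 507.6%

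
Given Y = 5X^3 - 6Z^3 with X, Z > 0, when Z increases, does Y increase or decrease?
Y decreases

Taking the partial derivative:
∂Y/∂Z = -18Z^2

∂Y/∂Z = -18Z^2 < 0 (assuming positive values)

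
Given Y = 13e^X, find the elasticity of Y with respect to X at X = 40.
Elasticity = 40

Elasticity = (dY/dX) · (X/Y)

dY/dX = 13·e^X
At X = 40: dY/dX = 13·e^40, Y = 13·e^40

Elasticity = (13·e^40) · (40 / (13·e^40)) = 40

Interpretation: for a small percentage change in X, the percentage change in Y is approximately 40.00 times as large.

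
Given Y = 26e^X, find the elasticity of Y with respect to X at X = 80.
Elasticity = 80

Elasticity = (dY/dX) · (X/Y)

dY/dX = 26·e^X
At X = 80: dY/dX = 26·e^80, Y = 26·e^80

Elasticity = (26·e^80) · (80 / (26·e^80)) = 80

Interpretation: for a small percentage change in X, the percentage change in Y is approximately 80.00 times as large.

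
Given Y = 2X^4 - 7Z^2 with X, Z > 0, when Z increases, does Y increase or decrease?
Y decreases

Taking the partial derivative:
∂Y/∂Z = -14Z

∂Y/∂Z = -14Z < 0 (assuming positive values)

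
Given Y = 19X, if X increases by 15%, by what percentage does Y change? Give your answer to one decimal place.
15.0%

For Y = 19X:
If X → X(1 + 0.15)
Then Y → Y · (1 + 0.15)^1
     = Y · 1.1500

Percentage change = ((1 + 0.15)^1 − 1) × 100% = 15.0%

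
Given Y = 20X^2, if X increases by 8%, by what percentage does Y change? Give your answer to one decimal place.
16.6%

For Y = 20X^2:
If X → X(1 + 0.08)
Then Y → Y · (1 + 0.08)^2
     = Y · 1.1664

Percentage change = ((1 + 0.08)^2 − 1) × 100% ≈ 16.6%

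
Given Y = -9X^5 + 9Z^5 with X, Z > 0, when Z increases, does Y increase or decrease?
Y increases

Taking the partial derivative:
∂Y/∂Z = 45Z^4

∂Y/∂Z = 45Z^4 > 0 (assuming positive values)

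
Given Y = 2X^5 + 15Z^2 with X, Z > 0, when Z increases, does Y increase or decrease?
Y increases

Taking the partial derivative:
∂Y/∂Z = 30Z

∂Y/∂Z = 30Z > 0 (assuming positive values)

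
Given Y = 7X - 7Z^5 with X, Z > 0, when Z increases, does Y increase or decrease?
Y decreases

Taking the partial derivative:
∂Y/∂Z = -35Z^4

∂Y/∂Z = -35Z^4 < 0 (assuming positive values)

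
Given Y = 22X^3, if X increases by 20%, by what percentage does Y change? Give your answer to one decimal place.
72.8%

For Y = 22X^3:
If X → X(1 + 0.2)
Then Y → Y · (1 + 0.2)^3
     = Y · 1.7280

Percentage change = ((1 + 0.2)^3 − 1) × 100% = 72.8%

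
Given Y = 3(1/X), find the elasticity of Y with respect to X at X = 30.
Elasticity = -1

Elasticity = (dY/dX) · (X/Y)

dY/dX = -3/X²
At X = 30: dY/dX = -1/300, Y = 1/10

Elasticity = (-1/300) · (30 / (1/10)) = -1

Interpretation: for a small percentage change in X, the percentage change in Y is approximately -1.00 times as large.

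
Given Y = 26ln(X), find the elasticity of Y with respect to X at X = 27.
Elasticity = 1/ln(27) ≈ 0.3034

Elasticity = (dY/dX) · (X/Y)

dY/dX = 26/X
At X = 27: dY/dX = 26/27, Y = 26·ln(27)

Elasticity = (26/27) · (27 / (26·ln(27))) = 1/ln(27) ≈ 0.3034

Interpretation: for a small percentage change in X, the percentage change in Y is approximately 0.30 times as large.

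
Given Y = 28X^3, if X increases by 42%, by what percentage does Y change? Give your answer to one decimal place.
186.3%

For Y = 28X^3:
If X → X(1 + 0.42)
Then Y → Y · (1 + 0.42)^3
     ≈ Y · 2.8633

Percentage change = ((1 + 0.42)^3 − 1) × 100% ≈ 186.3%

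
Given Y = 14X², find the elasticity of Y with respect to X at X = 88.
Elasticity = 2

Elasticity = (dY/dX) · (X/Y)

dY/dX = 28·X
At X = 88: dY/dX = 2464, Y = 108416

Elasticity = 2464 · (88 / 108416) = 2

Interpretation: for a small percentage change in X, the percentage change in Y is approximately 2.00 times as large.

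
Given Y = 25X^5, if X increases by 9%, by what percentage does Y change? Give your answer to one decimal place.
53.9%

For Y = 25X^5:
If X → X(1 + 0.09)
Then Y → Y · (1 + 0.09)^5
     ≈ Y · 1.5386

Percentage change = ((1 + 0.09)^5 − 1) × 100% ≈ 53.9%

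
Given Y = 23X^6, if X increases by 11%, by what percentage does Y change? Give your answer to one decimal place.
87.0%

For Y = 23X^6:
If X → X(1 + 0.11)
Then Y → Y · (1 + 0.11)^6
     ≈ Y · 1.8704

Percentage change = ((1 + 0.11)^6 − 1) × 100% ≈ 87.0%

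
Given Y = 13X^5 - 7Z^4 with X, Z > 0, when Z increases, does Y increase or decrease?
Y decreases

Taking the partial derivative:
∂Y/∂Z = -28Z^3

∂Y/∂Z = -28Z^3 < 0 (assuming positive values)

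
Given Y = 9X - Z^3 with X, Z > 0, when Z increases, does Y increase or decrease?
Y decreases

Taking the partial derivative:
∂Y/∂Z = -3Z^2

∂Y/∂Z = -3Z^2 < 0 (assuming positive values)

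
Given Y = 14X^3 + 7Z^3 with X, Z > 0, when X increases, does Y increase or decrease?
Y increases

Taking the partial derivative:
∂Y/∂X = 42X^2

∂Y/∂X = 42X^2 > 0 (assuming positive values)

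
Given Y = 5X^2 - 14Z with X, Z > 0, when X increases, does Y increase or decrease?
Y increases

Taking the partial derivative:
∂Y/∂X = 10X

∂Y/∂X = 10X > 0 (assuming positive values)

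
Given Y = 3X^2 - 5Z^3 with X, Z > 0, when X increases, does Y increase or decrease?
Y increases

Taking the partial derivative:
∂Y/∂X = 6X

∂Y/∂X = 6X > 0 (assuming positive values)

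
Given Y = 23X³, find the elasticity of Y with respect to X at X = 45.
Elasticity = 3

Elasticity = (dY/dX) · (X/Y)

dY/dX = 69·X²
At X = 45: dY/dX = 139725, Y = 2095875

Elasticity = 139725 · (45 / 2095875) = 3

Interpretation: for a small percentage change in X, the percentage change in Y is approximately 3.00 times as large.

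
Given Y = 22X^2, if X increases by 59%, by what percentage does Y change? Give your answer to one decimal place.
152.8%

For Y = 22X^2:
If X → X(1 + 0.59)
Then Y → Y · (1 + 0.59)^2
     = Y · 2.5281

Percentage change = ((1 + 0.59)^2 − 1) × 100% ≈ 152.8%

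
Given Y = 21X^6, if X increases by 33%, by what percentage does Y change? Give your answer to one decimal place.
453.5%

For Y = 21X^6:
If X → X(1 + 0.33)
Then Y → Y · (1 + 0.33)^6
     ≈ Y · 5.5349

Percentage change = ((1 + 0.33)^6 − 1) × 100% ≈ 453.5%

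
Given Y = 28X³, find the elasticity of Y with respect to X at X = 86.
Elasticity = 3

Elasticity = (dY/dX) · (X/Y)

dY/dX = 84·X²
At X = 86: dY/dX = 621264, Y = 17809568

Elasticity = 621264 · (86 / 17809568) = 3

Interpretation: for a small percentage change in X, the percentage change in Y is approximately 3.00 times as large.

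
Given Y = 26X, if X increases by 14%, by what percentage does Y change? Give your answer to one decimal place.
14.0%

For Y = 26X:
If X → X(1 + 0.14)
Then Y → Y · (1 + 0.14)^1
     = Y · 1.1400

Percentage change = ((1 + 0.14)^1 − 1) × 100% = 14.0%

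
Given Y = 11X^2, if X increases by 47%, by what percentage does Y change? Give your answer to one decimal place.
116.1%

For Y = 11X^2:
If X → X(1 + 0.47)
Then Y → Y · (1 + 0.47)^2
     = Y · 2.1609

Percentage change = ((1 + 0.47)^2 − 1) × 100% ≈ 116.1%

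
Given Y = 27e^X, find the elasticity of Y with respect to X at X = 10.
Elasticity = 10

Elasticity = (dY/dX) · (X/Y)

dY/dX = 27·e^X
At X = 10: dY/dX = 27·e^10, Y = 27·e^10

Elasticity = (27·e^10) · (10 / (27·e^10)) = 10

Interpretation: for a small percentage change in X, the percentage change in Y is approximately 10.00 times as large.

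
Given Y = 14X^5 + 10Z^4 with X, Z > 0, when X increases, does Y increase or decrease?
Y increases

Taking the partial derivative:
∂Y/∂X = 70X^4

∂Y/∂X = 70X^4 > 0 (assuming positive values)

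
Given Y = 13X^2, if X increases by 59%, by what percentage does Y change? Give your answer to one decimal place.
152.8%

For Y = 13X^2:
If X → X(1 + 0.59)
Then Y → Y · (1 + 0.59)^2
     = Y · 2.5281

Percentage change = ((1 + 0.59)^2 − 1) × 100% ≈ 152.8%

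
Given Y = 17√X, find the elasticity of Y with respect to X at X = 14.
Elasticity = 1/2

Elasticity = (dY/dX) · (X/Y)

dY/dX = 17/(2·√X)
At X = 14: dY/dX = 17·√14/28, Y = 17·√14

Elasticity = (17·√14/28) · (14 / (17·√14)) = 1/2

Interpretation: for a small percentage change in X, the percentage change in Y is approximately 0.50 times as large.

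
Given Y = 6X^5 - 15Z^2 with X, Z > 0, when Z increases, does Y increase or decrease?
Y decreases

Taking the partial derivative:
∂Y/∂Z = -30Z

∂Y/∂Z = -30Z < 0 (assuming positive values)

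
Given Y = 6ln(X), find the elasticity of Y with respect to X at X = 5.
Elasticity = 1/ln(5) ≈ 0.6213

Elasticity = (dY/dX) · (X/Y)

dY/dX = 6/X
At X = 5: dY/dX = 6/5, Y = 6·ln(5)

Elasticity = (6/5) · (5 / (6·ln(5))) = 1/ln(5) ≈ 0.6213

Interpretation: for a small percentage change in X, the percentage change in Y is approximately 0.62 times as large.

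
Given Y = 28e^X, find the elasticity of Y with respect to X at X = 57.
Elasticity = 57

Elasticity = (dY/dX) · (X/Y)

dY/dX = 28·e^X
At X = 57: dY/dX = 28·e^57, Y = 28·e^57

Elasticity = (28·e^57) · (57 / (28·e^57)) = 57

Interpretation: for a small percentage change in X, the percentage change in Y is approximately 57.00 times as large.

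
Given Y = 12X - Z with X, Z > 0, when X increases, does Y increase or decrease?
Y increases

Taking the partial derivative:
∂Y/∂X = 12

∂Y/∂X = 12 > 0 (assuming positive values)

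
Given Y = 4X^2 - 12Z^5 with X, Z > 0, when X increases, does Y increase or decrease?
Y increases

Taking the partial derivative:
∂Y/∂X = 8X

∂Y/∂X = 8X > 0 (assuming positive values)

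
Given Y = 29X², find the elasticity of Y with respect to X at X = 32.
Elasticity = 2

Elasticity = (dY/dX) · (X/Y)

dY/dX = 58·X
At X = 32: dY/dX = 1856, Y = 29696

Elasticity = 1856 · (32 / 29696) = 2

Interpretation: for a small percentage change in X, the percentage change in Y is approximately 2.00 times as large.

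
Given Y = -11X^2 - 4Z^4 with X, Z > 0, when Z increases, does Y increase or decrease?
Y decreases

Taking the partial derivative:
∂Y/∂Z = -16Z^3

∂Y/∂Z = -16Z^3 < 0 (assuming positive values)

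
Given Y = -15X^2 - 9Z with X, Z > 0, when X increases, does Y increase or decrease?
Y decreases

Taking the partial derivative:
∂Y/∂X = -30X

∂Y/∂X = -30X < 0 (assuming positive values)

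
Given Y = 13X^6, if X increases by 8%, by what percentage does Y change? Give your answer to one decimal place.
58.7%

For Y = 13X^6:
If X → X(1 + 0.08)
Then Y → Y · (1 + 0.08)^6
     ≈ Y · 1.5869

Percentage change = ((1 + 0.08)^6 − 1) × 100% ≈ 58.7%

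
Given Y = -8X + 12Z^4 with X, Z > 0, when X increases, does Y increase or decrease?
Y decreases

Taking the partial derivative:
∂Y/∂X = -8

∂Y/∂X = -8 < 0 (assuming positive values)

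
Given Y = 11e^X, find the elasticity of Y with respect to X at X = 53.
Elasticity = 53

Elasticity = (dY/dX) · (X/Y)

dY/dX = 11·e^X
At X = 53: dY/dX = 11·e^53, Y = 11·e^53

Elasticity = (11·e^53) · (53 / (11·e^53)) = 53

Interpretation: for a small percentage change in X, the percentage change in Y is approximately 53.00 times as large.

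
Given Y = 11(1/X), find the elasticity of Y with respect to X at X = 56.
Elasticity = -1

Elasticity = (dY/dX) · (X/Y)

dY/dX = -11/X²
At X = 56: dY/dX = -11/3136, Y = 11/56

Elasticity = (-11/3136) · (56 / (11/56)) = -1

Interpretation: for a small percentage change in X, the percentage change in Y is approximately -1.00 times as large.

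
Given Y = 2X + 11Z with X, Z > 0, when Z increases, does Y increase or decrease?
Y increases

Taking the partial derivative:
∂Y/∂Z = 11

∂Y/∂Z = 11 > 0 (assuming positive values)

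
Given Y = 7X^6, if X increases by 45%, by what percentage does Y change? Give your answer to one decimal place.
829.4%

For Y = 7X^6:
If X → X(1 + 0.45)
Then Y → Y · (1 + 0.45)^6
     ≈ Y · 9.2941

Percentage change = ((1 + 0.45)^6 − 1) × 100% ≈ 829.4%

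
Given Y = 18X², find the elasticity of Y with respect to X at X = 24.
Elasticity = 2

Elasticity = (dY/dX) · (X/Y)

dY/dX = 36·X
At X = 24: dY/dX = 864, Y = 10368

Elasticity = 864 · (24 / 10368) = 2

Interpretation: for a small percentage change in X, the percentage change in Y is approximately 2.00 times as large.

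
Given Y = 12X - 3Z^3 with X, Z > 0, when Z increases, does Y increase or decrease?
Y decreases

Taking the partial derivative:
∂Y/∂Z = -9Z^2

∂Y/∂Z = -9Z^2 < 0 (assuming positive values)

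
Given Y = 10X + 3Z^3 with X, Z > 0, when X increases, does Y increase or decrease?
Y increases

Taking the partial derivative:
∂Y/∂X = 10

∂Y/∂X = 10 > 0 (assuming positive values)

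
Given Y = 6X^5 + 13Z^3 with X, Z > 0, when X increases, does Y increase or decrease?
Y increases

Taking the partial derivative:
∂Y/∂X = 30X^4

∂Y/∂X = 30X^4 > 0 (assuming positive values)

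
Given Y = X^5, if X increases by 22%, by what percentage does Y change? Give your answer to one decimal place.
170.3%

For Y = X^5:
If X → X(1 + 0.22)
Then Y → Y · (1 + 0.22)^5
     ≈ Y · 2.7027

Percentage change = ((1 + 0.22)^5 − 1) × 100% ≈ 170.3%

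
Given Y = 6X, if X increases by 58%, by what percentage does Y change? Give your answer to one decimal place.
58.0%

For Y = 6X:
If X → X(1 + 0.58)
Then Y → Y · (1 + 0.58)^1
     = Y · 1.5800

Percentage change = ((1 + 0.58)^1 − 1) × 100% = 58.0%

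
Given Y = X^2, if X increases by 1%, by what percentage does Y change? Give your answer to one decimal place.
2.0%

For Y = X^2:
If X → X(1 + 0.01)
Then Y → Y · (1 + 0.01)^2
     = Y · 1.0201

Percentage change = ((1 + 0.01)^2 − 1) × 100% ≈ 2.0%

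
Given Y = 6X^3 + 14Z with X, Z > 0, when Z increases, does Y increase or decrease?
Y increases

Taking the partial derivative:
∂Y/∂Z = 14

∂Y/∂Z = 14 > 0 (assuming positive values)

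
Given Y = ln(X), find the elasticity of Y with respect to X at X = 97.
Elasticity = 1/ln(97) ≈ 0.2186

Elasticity = (dY/dX) · (X/Y)

dY/dX = 1/X
At X = 97: dY/dX = 1/97, Y = ln(97)

Elasticity = (1/97) · (97 / (ln(97))) = 1/ln(97) ≈ 0.2186

Interpretation: for a small percentage change in X, the percentage change in Y is approximately 0.22 times as large.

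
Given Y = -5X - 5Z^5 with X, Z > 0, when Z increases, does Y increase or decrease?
Y decreases

Taking the partial derivative:
∂Y/∂Z = -25Z^4

∂Y/∂Z = -25Z^4 < 0 (assuming positive values)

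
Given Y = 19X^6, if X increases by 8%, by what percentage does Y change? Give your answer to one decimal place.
58.7%

For Y = 19X^6:
If X → X(1 + 0.08)
Then Y → Y · (1 + 0.08)^6
     ≈ Y · 1.5869

Percentage change = ((1 + 0.08)^6 − 1) × 100% ≈ 58.7%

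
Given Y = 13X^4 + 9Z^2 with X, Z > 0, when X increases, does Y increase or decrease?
Y increases

Taking the partial derivative:
∂Y/∂X = 52X^3

∂Y/∂X = 52X^3 > 0 (assuming positive values)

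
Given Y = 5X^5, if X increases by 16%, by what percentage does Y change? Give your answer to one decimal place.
110.0%

For Y = 5X^5:
If X → X(1 + 0.16)
Then Y → Y · (1 + 0.16)^5
     ≈ Y · 2.1003

Percentage change = ((1 + 0.16)^5 − 1) × 100% ≈ 110.0%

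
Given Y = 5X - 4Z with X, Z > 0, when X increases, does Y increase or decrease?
Y increases

Taking the partial derivative:
∂Y/∂X = 5

∂Y/∂X = 5 > 0 (assuming positive values)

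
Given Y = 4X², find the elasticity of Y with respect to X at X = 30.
Elasticity = 2

Elasticity = (dY/dX) · (X/Y)

dY/dX = 8·X
At X = 30: dY/dX = 240, Y = 3600

Elasticity = 240 · (30 / 3600) = 2

Interpretation: for a small percentage change in X, the percentage change in Y is approximately 2.00 times as large.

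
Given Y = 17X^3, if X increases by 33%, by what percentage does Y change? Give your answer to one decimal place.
135.3%

For Y = 17X^3:
If X → X(1 + 0.33)
Then Y → Y · (1 + 0.33)^3
     ≈ Y · 2.3526

Percentage change = ((1 + 0.33)^3 − 1) × 100% ≈ 135.3%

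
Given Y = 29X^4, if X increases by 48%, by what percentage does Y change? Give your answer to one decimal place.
379.8%

For Y = 29X^4:
If X → X(1 + 0.48)
Then Y → Y · (1 + 0.48)^4
     ≈ Y · 4.7979

Percentage change = ((1 + 0.48)^4 − 1) × 100% ≈ 379.8%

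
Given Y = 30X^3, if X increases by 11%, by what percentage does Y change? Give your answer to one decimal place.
36.8%

For Y = 30X^3:
If X → X(1 + 0.11)
Then Y → Y · (1 + 0.11)^3
     ≈ Y · 1.3676

Percentage change = ((1 + 0.11)^3 − 1) × 100% ≈ 36.8%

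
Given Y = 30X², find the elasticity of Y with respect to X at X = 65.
Elasticity = 2

Elasticity = (dY/dX) · (X/Y)

dY/dX = 60·X
At X = 65: dY/dX = 3900, Y = 126750

Elasticity = 3900 · (65 / 126750) = 2

Interpretation: for a small percentage change in X, the percentage change in Y is approximately 2.00 times as large.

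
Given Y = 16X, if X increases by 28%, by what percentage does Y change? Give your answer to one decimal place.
28.0%

For Y = 16X:
If X → X(1 + 0.28)
Then Y → Y · (1 + 0.28)^1
     = Y · 1.2800

Percentage change = ((1 + 0.28)^1 − 1) × 100% = 28.0%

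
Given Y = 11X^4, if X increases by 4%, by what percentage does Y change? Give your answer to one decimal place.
17.0%

For Y = 11X^4:
If X → X(1 + 0.04)
Then Y → Y · (1 + 0.04)^4
     ≈ Y · 1.1699

Percentage change = ((1 + 0.04)^4 − 1) × 100% ≈ 17.0%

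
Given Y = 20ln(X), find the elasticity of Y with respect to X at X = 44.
Elasticity = 1/ln(44) ≈ 0.2643

Elasticity = (dY/dX) · (X/Y)

dY/dX = 20/X
At X = 44: dY/dX = 5/11, Y = 20·ln(44)

Elasticity = (5/11) · (44 / (20·ln(44))) = 1/ln(44) ≈ 0.2643

Interpretation: for a small percentage change in X, the percentage change in Y is approximately 0.26 times as large.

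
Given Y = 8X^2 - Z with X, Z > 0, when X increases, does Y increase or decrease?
Y increases

Taking the partial derivative:
∂Y/∂X = 16X

∂Y/∂X = 16X > 0 (assuming positive values)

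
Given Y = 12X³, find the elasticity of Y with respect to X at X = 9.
Elasticity = 3

Elasticity = (dY/dX) · (X/Y)

dY/dX = 36·X²
At X = 9: dY/dX = 2916, Y = 8748

Elasticity = 2916 · (9 / 8748) = 3

Interpretation: for a small percentage change in X, the percentage change in Y is approximately 3.00 times as large.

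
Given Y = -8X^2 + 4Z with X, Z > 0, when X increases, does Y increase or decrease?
Y decreases

Taking the partial derivative:
∂Y/∂X = -16X

∂Y/∂X = -16X < 0 (assuming positive values)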